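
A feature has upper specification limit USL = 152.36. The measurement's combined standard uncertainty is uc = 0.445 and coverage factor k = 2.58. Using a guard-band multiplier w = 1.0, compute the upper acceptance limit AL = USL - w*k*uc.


U = k * uc = 2.58 * 0.445 = 1.1481
guard band g = w * U = 1.0 * 1.1481 = 1.1481
AL = USL - g = 152.36 - 1.1481
AL = 151.2119

151.2119


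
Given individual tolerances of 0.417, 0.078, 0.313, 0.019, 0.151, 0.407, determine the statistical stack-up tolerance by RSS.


RSS = sqrt(0.417^2 + 0.078^2 + 0.313^2 + 0.019^2 + 0.151^2 + 0.407^2)
= sqrt(0.466753)
= 0.6832

0.6832


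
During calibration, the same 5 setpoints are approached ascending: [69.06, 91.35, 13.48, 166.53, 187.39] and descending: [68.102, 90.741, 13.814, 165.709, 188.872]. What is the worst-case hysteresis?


|69.06 - 68.102| = 0.9580
|91.35 - 90.741| = 0.6090
|13.48 - 13.814| = 0.3340
|166.53 - 165.709| = 0.8210
|187.39 - 188.872| = 1.4820
hysteresis = max(diffs) = 1.4820

1.4820


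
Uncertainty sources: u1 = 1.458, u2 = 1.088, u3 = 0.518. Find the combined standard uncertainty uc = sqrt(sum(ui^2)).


uc = sqrt(1.458^2 + 1.088^2 + 0.518^2)
uc = sqrt(3.577832)
uc = 1.8915

1.8915


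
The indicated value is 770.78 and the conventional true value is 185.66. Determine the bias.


Systematic error = measured - true
= 770.78 - 185.66
= 585.1200

585.1200


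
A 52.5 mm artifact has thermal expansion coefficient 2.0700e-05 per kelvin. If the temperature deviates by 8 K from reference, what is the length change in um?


dL = L * alpha * dT
= 52.5 * 2.0700e-05 * 8
= 0.0086940 mm
dL_um = 0.0086940 * 1000 = 8.6940 um

8.6940


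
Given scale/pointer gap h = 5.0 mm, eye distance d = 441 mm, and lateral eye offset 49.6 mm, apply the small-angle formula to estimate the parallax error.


error = h * offset / d
= 5.0 * 49.6 / 441
= 0.5624

0.5624


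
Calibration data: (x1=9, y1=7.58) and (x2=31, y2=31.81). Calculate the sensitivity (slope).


slope = (y2 - y1) / (x2 - x1)
= (31.81 - 7.58) / (31 - 9)
= 24.2300 / 22
= 1.1014

1.1014


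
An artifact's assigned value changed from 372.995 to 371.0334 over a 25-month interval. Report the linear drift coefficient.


rate = (v2 - v1) / months
= (371.0334 - 372.995) / 25
= -1.9616 / 25
= -0.0785

-0.0785


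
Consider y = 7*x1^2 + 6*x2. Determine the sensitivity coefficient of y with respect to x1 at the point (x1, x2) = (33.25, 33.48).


y = 7*x1^2 + 6*x2
dy/dx1 = 2*7*x1
Evaluate at x1 = 33.25: c1 = 14 * 33.25
c1 = 465.5000

465.5000


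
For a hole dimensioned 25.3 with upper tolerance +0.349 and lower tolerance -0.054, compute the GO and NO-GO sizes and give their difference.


GO = nominal - lower_tol (smallest hole = maximum material condition)
GO = 25.3 - 0.054 = 25.246
NO-GO = nominal + upper_tol (largest hole = least material condition)
NO-GO = 25.3 + 0.349 = 25.649
spread = NO-GO - GO = 25.649 - 25.246 = 0.4030

0.4030


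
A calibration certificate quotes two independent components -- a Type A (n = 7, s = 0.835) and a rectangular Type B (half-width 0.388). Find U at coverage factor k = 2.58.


u_A = s / sqrt(n) = 0.835 / sqrt(7) = 0.31560033
u_B = half_width / sqrt(3) = 0.388 / sqrt(3) = 0.2240119
uc = sqrt(u_A^2 + u_B^2) = sqrt(0.31560033^2 + 0.2240119^2) = 0.38702054
U = k * uc = 2.58 * 0.38702054
U = 0.9985

0.9985


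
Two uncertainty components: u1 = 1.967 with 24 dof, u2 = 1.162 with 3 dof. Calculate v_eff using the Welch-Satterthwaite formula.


uc = sqrt(u1^2 + u2^2) = sqrt(1.967^2 + 1.162^2) = 2.284586
v_eff = uc^4 / (u1^4/v1 + u2^4/v2)
= 2.284586^4 / (1.967^4/24 + 1.162^4/3)
= 27.241439 / 1.2314634
v_eff = 22.1212

22.1212


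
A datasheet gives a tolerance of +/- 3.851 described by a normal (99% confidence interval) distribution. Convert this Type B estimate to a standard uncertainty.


u_B = half_width / 2.576
u_B = 3.851 / 2.576
u_B = 1.4950

1.4950


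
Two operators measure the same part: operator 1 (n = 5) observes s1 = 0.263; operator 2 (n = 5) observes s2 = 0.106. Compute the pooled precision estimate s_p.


s_p = sqrt(((n1-1)*s1^2 + (n2-1)*s2^2) / (n1+n2-2))
numerator = (5-1)*0.263^2 + (5-1)*0.106^2 = 0.276676 + 0.044944 = 0.32162
denominator = 5 + 5 - 2 = 8
s_p^2 = 0.32162 / 8 = 0.0402025
s_p = sqrt(0.0402025) = 0.2005

0.2005


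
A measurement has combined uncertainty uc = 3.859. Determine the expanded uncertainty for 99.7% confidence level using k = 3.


U = k * uc
U = 3 * 3.859
U = 11.5770

11.5770


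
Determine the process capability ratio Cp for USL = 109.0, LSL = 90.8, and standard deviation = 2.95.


Cp = (USL - LSL) / (6 * sigma)
= (109.0 - 90.8) / (6 * 2.95)
= 18.2000 / 17.7000
= 1.0282

1.0282


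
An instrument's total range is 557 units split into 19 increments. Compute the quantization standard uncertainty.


resolution = range / divisions
resolution = 557 / 19 = 29.315789
u_res = resolution / (2*sqrt(3))
u_res = 29.315789 / 3.4641016
u_res = 8.4627

8.4627


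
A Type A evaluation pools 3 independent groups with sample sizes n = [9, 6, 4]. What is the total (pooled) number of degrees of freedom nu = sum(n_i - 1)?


nu = sum_i (n_i - 1)
nu = ((9 - 1) + (6 - 1) + (4 - 1))
nu = 8 + 5 + 3
nu = 16

16


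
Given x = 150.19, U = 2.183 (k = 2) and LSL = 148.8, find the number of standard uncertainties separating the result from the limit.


u = U / k = 2.183 / 2 = 1.0915
margin = |LSL - x| = |148.8 - 150.19| = 1.39
z = margin / u = 1.39 / 1.0915
z = 1.2735

1.2735


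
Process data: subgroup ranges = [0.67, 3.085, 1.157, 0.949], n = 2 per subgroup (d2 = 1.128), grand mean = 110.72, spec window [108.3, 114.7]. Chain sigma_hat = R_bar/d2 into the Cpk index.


R_bar = (0.67 + 3.085 + 1.157 + 0.949) / 4 = 1.46525
sigma = R_bar / d2 = 1.46525 / 1.128 = 1.2989805
Cp = (USL - LSL)/(6*sigma) = (114.7 - 108.3)/(6*1.2989805) = 0.8212
Cpu = (114.7 - 110.72)/(3*1.2989805) = 1.0213
Cpl = (110.72 - 108.3)/(3*1.2989805) = 0.6210
Cpk = min(Cpu, Cpl) = 0.6210

0.6210


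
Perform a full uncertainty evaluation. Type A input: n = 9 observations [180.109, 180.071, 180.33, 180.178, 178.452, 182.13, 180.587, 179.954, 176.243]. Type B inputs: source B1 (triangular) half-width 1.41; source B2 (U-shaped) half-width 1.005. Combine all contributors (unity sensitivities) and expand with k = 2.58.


mean = (180.109 + 180.071 + 180.33 + 180.178 + 178.452 + 182.13 + 180.587 + 179.954 + 176.243) / 9 = 179.7837778
s = sqrt(sum((x - mean)^2)/(n-1)) = 1.6252567
u_A = s / sqrt(n) = 1.6252567 / sqrt(9) = 0.54175223
u_B1 = 1.41 / sqrt(6) = 0.57563009
u_B2 = 1.005 / sqrt(2) = 0.71064232
uc = sqrt(0.54175223^2 + 0.57563009^2 + 0.71064232^2) = 1.0629478
U = k * uc = 2.58 * 1.0629478
U = 2.7424

2.7424


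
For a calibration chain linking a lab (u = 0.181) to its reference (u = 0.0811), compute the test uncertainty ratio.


TUR = u_lab / u_ref
= 0.181 / 0.0811
= 2.2318

2.2318


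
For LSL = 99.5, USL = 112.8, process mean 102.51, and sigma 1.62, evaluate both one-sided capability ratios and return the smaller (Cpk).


Cpu = (USL - mean) / (3*sigma) = (112.8 - 102.51) / (3*1.62) = 2.1173
Cpl = (mean - LSL) / (3*sigma) = (102.51 - 99.5) / (3*1.62) = 0.6193
Cpk = min(Cpu, Cpl) = 0.6193

0.6193


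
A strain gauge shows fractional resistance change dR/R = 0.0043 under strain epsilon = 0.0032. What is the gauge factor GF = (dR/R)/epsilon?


GF = (dR/R) / epsilon
= 0.0043 / 0.0032
= 1.3438

1.3438


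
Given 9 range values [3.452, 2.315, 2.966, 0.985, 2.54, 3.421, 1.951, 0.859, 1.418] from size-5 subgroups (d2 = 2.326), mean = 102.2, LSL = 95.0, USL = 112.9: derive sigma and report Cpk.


R_bar = (3.452 + 2.315 + 2.966 + 0.985 + 2.54 + 3.421 + 1.951 + 0.859 + 1.418) / 9 = 2.2118889
sigma = R_bar / d2 = 2.2118889 / 2.326 = 0.95094106
Cp = (USL - LSL)/(6*sigma) = (112.9 - 95.0)/(6*0.95094106) = 3.1372
Cpu = (112.9 - 102.2)/(3*0.95094106) = 3.7507
Cpl = (102.2 - 95.0)/(3*0.95094106) = 2.5238
Cpk = min(Cpu, Cpl) = 2.5238

2.5238


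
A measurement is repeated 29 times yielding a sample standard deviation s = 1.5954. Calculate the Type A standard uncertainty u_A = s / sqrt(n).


u_A = s / sqrt(n)
u_A = 1.5954 / sqrt(29)
u_A = 1.5954 / 5.3851648
u_A = 0.2963

0.2963


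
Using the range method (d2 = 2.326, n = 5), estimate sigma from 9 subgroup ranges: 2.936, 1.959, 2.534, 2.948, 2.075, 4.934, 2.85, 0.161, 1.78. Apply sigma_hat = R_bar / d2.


R_bar = (2.936 + 1.959 + 2.534 + 2.948 + 2.075 + 4.934 + 2.85 + 0.161 + 1.78) / 9
R_bar = 22.177 / 9 = 2.4641111
sigma_hat = R_bar / d2 = 2.4641111 / 2.326 = 1.0594

1.0594


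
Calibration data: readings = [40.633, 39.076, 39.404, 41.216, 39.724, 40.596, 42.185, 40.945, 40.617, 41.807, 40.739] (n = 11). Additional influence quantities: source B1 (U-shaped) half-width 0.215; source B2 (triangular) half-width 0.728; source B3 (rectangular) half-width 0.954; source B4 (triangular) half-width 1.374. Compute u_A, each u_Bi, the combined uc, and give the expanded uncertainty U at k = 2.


mean = (40.633 + 39.076 + 39.404 + 41.216 + 39.724 + 40.596 + 42.185 + 40.945 + 40.617 + 41.807 + 40.739) / 11 = 40.63109091
s = sqrt(sum((x - mean)^2)/(n-1)) = 0.94857814
u_A = s / sqrt(n) = 0.94857814 / sqrt(11) = 0.28600707
u_B1 = 0.215 / sqrt(2) = 0.15202796
u_B2 = 0.728 / sqrt(6) = 0.29720476
u_B3 = 0.954 / sqrt(3) = 0.55079216
u_B4 = 1.374 / sqrt(6) = 0.56093315
uc = sqrt(0.28600707^2 + 0.15202796^2 + 0.29720476^2 + 0.55079216^2 + 0.56093315^2) = 0.9007004
U = k * uc = 2 * 0.9007004
U = 1.8014

1.8014


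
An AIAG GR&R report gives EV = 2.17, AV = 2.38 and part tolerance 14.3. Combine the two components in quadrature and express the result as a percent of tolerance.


GRR = sqrt(EV^2 + AV^2) = sqrt(2.17^2 + 2.38^2) = 3.2207608
%GRR = GRR / tol * 100 = 3.2207608 / 14.3 * 100
%GRR = 22.5228

22.5228


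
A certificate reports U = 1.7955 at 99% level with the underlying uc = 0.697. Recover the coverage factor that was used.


k = U / uc
k = 1.7955 / 0.697
k = 2.576

2.576


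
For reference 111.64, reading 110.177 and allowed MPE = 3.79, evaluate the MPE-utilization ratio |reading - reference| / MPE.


e = indication - reference = 110.177 - 111.64 = -1.4630
|e| = 1.4630
ratio = |e| / MPE = 1.4630 / 3.79
ratio = 0.3860

0.3860


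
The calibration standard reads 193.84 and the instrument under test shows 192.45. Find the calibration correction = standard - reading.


Correction = standard - reading
= 193.84 - 192.45
= 1.3900

1.3900


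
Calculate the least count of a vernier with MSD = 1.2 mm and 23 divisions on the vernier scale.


LC = MSD / n_div
= 1.2 / 23
= 0.0522

0.0522


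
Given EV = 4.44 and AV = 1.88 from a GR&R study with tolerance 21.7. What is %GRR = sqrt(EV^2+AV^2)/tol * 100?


GRR = sqrt(EV^2 + AV^2) = sqrt(4.44^2 + 1.88^2) = 4.821618
%GRR = GRR / tol * 100 = 4.821618 / 21.7 * 100
%GRR = 22.2194

22.2194


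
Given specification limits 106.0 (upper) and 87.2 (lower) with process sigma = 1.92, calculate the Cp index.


Cp = (USL - LSL) / (6 * sigma)
= (106.0 - 87.2) / (6 * 1.92)
= 18.8000 / 11.5200
= 1.6319

1.6319


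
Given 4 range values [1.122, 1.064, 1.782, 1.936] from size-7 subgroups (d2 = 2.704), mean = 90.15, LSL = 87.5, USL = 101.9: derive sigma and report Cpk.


R_bar = (1.122 + 1.064 + 1.782 + 1.936) / 4 = 1.476
sigma = R_bar / d2 = 1.476 / 2.704 = 0.54585799
Cp = (USL - LSL)/(6*sigma) = (101.9 - 87.5)/(6*0.54585799) = 4.3967
Cpu = (101.9 - 90.15)/(3*0.54585799) = 7.1752
Cpl = (90.15 - 87.5)/(3*0.54585799) = 1.6182
Cpk = min(Cpu, Cpl) = 1.6182

1.6182


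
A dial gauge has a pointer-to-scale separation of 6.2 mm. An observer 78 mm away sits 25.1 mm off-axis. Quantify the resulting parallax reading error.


error = h * offset / d
= 6.2 * 25.1 / 78
= 1.9951

1.9951


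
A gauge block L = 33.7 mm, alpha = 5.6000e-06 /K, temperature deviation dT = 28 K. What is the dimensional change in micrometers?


dL = L * alpha * dT
= 33.7 * 5.6000e-06 * 28
= 0.0052842 mm
dL_um = 0.0052842 * 1000 = 5.2842 um

5.2842


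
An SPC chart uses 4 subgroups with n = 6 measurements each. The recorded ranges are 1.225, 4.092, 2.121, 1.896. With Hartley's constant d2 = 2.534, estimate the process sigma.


R_bar = (1.225 + 4.092 + 2.121 + 1.896) / 4
R_bar = 9.334 / 4 = 2.3335
sigma_hat = R_bar / d2 = 2.3335 / 2.534 = 0.9209

0.9209


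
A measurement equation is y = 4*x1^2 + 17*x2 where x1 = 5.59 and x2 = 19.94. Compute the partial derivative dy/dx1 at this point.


y = 4*x1^2 + 17*x2
dy/dx1 = 2*4*x1
Evaluate at x1 = 5.59: c1 = 8 * 5.59
c1 = 44.7200

44.7200


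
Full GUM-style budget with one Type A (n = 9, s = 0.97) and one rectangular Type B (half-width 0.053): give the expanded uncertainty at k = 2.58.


u_A = s / sqrt(n) = 0.97 / sqrt(9) = 0.32333333
u_B = half_width / sqrt(3) = 0.053 / sqrt(3) = 0.030599564
uc = sqrt(u_A^2 + u_B^2) = sqrt(0.32333333^2 + 0.030599564^2) = 0.32477804
U = k * uc = 2.58 * 0.32477804
U = 0.8379

0.8379


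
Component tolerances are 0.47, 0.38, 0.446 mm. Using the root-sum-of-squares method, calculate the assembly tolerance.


RSS = sqrt(0.47^2 + 0.38^2 + 0.446^2)
= sqrt(0.564216)
= 0.7511

0.7511


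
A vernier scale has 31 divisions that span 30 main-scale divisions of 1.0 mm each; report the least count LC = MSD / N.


LC = MSD / n_div
= 1.0 / 31
= 0.0323

0.0323


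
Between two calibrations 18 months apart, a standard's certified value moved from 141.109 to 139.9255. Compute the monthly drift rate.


rate = (v2 - v1) / months
= (139.9255 - 141.109) / 18
= -1.1835 / 18
= -0.0658

-0.0658


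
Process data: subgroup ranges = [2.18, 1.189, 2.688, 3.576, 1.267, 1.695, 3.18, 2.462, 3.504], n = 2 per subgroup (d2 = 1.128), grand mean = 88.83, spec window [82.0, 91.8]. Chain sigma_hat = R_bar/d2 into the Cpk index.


R_bar = (2.18 + 1.189 + 2.688 + 3.576 + 1.267 + 1.695 + 3.18 + 2.462 + 3.504) / 9 = 2.4156667
sigma = R_bar / d2 = 2.4156667 / 1.128 = 2.1415485
Cp = (USL - LSL)/(6*sigma) = (91.8 - 82.0)/(6*2.1415485) = 0.7627
Cpu = (91.8 - 88.83)/(3*2.1415485) = 0.4623
Cpl = (88.83 - 82.0)/(3*2.1415485) = 1.0631
Cpk = min(Cpu, Cpl) = 0.4623

0.4623


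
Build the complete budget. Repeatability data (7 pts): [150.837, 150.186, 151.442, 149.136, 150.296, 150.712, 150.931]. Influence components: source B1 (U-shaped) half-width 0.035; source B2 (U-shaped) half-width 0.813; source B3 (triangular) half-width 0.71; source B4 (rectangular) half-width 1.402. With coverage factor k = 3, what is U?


mean = (150.837 + 150.186 + 151.442 + 149.136 + 150.296 + 150.712 + 150.931) / 7 = 150.5057143
s = sqrt(sum((x - mean)^2)/(n-1)) = 0.73395248
u_A = s / sqrt(n) = 0.73395248 / sqrt(7) = 0.27740796
u_B1 = 0.035 / sqrt(2) = 0.024748737
u_B2 = 0.813 / sqrt(2) = 0.57487781
u_B3 = 0.71 / sqrt(6) = 0.28985629
u_B4 = 1.402 / sqrt(3) = 0.80944508
uc = sqrt(0.27740796^2 + 0.024748737^2 + 0.57487781^2 + 0.28985629^2 + 0.80944508^2) = 1.071107
U = k * uc = 3 * 1.071107
U = 3.2133

3.2133


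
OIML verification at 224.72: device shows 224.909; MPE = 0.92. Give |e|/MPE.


e = indication - reference = 224.909 - 224.72 = 0.1890
|e| = 0.1890
ratio = |e| / MPE = 0.1890 / 0.92
ratio = 0.2054

0.2054


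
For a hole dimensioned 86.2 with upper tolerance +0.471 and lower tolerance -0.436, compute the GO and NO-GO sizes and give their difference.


GO = nominal - lower_tol (smallest hole = maximum material condition)
GO = 86.2 - 0.436 = 85.764
NO-GO = nominal + upper_tol (largest hole = least material condition)
NO-GO = 86.2 + 0.471 = 86.671
spread = NO-GO - GO = 86.671 - 85.764 = 0.9070

0.9070


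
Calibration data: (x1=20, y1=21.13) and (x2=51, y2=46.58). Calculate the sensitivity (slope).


slope = (y2 - y1) / (x2 - x1)
= (46.58 - 21.13) / (51 - 20)
= 25.4500 / 31
= 0.8210

0.8210


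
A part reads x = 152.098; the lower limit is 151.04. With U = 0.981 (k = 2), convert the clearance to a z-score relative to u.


u = U / k = 0.981 / 2 = 0.4905
margin = |LSL - x| = |151.04 - 152.098| = 1.058
z = margin / u = 1.058 / 0.4905
z = 2.1570

2.1570


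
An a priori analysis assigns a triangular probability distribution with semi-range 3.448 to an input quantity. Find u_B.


u_B = half_width / sqrt(6)
u_B = 3.448 / 2.4494897
u_B = 1.4076

1.4076


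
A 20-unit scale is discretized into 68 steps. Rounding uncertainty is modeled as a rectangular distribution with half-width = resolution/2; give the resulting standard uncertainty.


resolution = range / divisions
resolution = 20 / 68 = 0.29411765
u_res = resolution / (2*sqrt(3))
u_res = 0.29411765 / 3.4641016
u_res = 0.0849

0.0849


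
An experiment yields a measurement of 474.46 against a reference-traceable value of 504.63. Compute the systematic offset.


Systematic error = measured - true
= 474.46 - 504.63
= -30.1700

-30.1700


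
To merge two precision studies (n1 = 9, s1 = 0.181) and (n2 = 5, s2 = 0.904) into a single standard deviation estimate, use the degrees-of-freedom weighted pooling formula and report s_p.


s_p = sqrt(((n1-1)*s1^2 + (n2-1)*s2^2) / (n1+n2-2))
numerator = (9-1)*0.181^2 + (5-1)*0.904^2 = 0.262088 + 3.268864 = 3.530952
denominator = 9 + 5 - 2 = 12
s_p^2 = 3.530952 / 12 = 0.294246
s_p = sqrt(0.294246) = 0.5424

0.5424


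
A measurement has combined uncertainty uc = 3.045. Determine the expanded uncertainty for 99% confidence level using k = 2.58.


U = k * uc
U = 2.58 * 3.045
U = 7.8561

7.8561


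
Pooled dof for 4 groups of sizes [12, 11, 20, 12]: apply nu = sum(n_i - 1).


nu = sum_i (n_i - 1)
nu = ((12 - 1) + (11 - 1) + (20 - 1) + (12 - 1))
nu = 11 + 10 + 19 + 11
nu = 51

51


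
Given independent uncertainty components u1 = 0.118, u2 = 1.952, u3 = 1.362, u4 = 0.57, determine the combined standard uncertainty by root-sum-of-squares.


uc = sqrt(0.118^2 + 1.952^2 + 1.362^2 + 0.57^2)
uc = sqrt(6.004172)
uc = 2.4503

2.4503


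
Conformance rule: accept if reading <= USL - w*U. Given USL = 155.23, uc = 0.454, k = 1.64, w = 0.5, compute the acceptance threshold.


U = k * uc = 1.64 * 0.454 = 0.74456
guard band g = w * U = 0.5 * 0.74456 = 0.37228
AL = USL - g = 155.23 - 0.37228
AL = 154.8577

154.8577


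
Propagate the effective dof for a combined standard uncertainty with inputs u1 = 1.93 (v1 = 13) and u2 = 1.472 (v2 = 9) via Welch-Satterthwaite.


uc = sqrt(u1^2 + u2^2) = sqrt(1.93^2 + 1.472^2) = 2.4272791
v_eff = uc^4 / (u1^4/v1 + u2^4/v2)
= 2.4272791^4 / (1.93^4/13 + 1.472^4/9)
= 34.711938 / 1.5889599
v_eff = 21.8457

21.8457


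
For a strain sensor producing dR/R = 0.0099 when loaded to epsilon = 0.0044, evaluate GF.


GF = (dR/R) / epsilon
= 0.0099 / 0.0044
= 2.2500

2.2500


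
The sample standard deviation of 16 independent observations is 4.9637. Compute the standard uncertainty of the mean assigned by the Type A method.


u_A = s / sqrt(n)
u_A = 4.9637 / sqrt(16)
u_A = 4.9637 / 4
u_A = 1.2409

1.2409


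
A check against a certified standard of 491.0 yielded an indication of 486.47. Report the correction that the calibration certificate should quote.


Correction = standard - reading
= 491.0 - 486.47
= 4.5300

4.5300


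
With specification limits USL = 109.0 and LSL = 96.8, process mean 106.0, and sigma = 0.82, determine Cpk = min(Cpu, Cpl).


Cpu = (USL - mean) / (3*sigma) = (109.0 - 106.0) / (3*0.82) = 1.2195
Cpl = (mean - LSL) / (3*sigma) = (106.0 - 96.8) / (3*0.82) = 3.7398
Cpk = min(Cpu, Cpl) = 1.2195

1.2195


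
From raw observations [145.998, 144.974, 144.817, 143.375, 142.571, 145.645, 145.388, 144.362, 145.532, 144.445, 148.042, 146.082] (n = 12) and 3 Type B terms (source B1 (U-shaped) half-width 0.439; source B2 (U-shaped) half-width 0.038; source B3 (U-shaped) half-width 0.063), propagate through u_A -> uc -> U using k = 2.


mean = (145.998 + 144.974 + 144.817 + 143.375 + 142.571 + 145.645 + 145.388 + 144.362 + 145.532 + 144.445 + 148.042 + 146.082) / 12 = 145.1025833
s = sqrt(sum((x - mean)^2)/(n-1)) = 1.3958935
u_A = s / sqrt(n) = 1.3958935 / sqrt(12) = 0.40295974
u_B1 = 0.439 / sqrt(2) = 0.31041988
u_B2 = 0.038 / sqrt(2) = 0.026870058
u_B3 = 0.063 / sqrt(2) = 0.044547727
uc = sqrt(0.40295974^2 + 0.31041988^2 + 0.026870058^2 + 0.044547727^2) = 0.51131551
U = k * uc = 2 * 0.51131551
U = 1.0226

1.0226


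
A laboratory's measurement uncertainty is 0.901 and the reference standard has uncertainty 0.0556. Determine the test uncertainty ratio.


TUR = u_lab / u_ref
= 0.901 / 0.0556
= 16.2050

16.2050


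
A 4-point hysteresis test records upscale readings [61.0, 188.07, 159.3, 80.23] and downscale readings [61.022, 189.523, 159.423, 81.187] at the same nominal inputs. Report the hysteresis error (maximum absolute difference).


|61.0 - 61.022| = 0.0220
|188.07 - 189.523| = 1.4530
|159.3 - 159.423| = 0.1230
|80.23 - 81.187| = 0.9570
hysteresis = max(diffs) = 1.4530

1.4530


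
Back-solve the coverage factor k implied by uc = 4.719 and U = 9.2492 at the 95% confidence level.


k = U / uc
k = 9.2492 / 4.719
k = 1.96

1.96


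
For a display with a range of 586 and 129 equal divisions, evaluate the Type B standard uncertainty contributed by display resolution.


resolution = range / divisions
resolution = 586 / 129 = 4.5426357
u_res = resolution / (2*sqrt(3))
u_res = 4.5426357 / 3.4641016
u_res = 1.3113

1.3113


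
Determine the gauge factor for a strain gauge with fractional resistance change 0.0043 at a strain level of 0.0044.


GF = (dR/R) / epsilon
= 0.0043 / 0.0044
= 0.9773

0.9773


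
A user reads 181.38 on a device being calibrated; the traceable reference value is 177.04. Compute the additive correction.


Correction = standard - reading
= 177.04 - 181.38
= -4.3400

-4.3400


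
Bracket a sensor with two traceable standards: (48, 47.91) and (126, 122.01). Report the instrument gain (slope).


slope = (y2 - y1) / (x2 - x1)
= (122.01 - 47.91) / (126 - 48)
= 74.1000 / 78
= 0.9500

0.9500


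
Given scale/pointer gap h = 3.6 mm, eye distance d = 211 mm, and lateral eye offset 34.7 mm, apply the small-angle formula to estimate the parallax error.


error = h * offset / d
= 3.6 * 34.7 / 211
= 0.5920

0.5920


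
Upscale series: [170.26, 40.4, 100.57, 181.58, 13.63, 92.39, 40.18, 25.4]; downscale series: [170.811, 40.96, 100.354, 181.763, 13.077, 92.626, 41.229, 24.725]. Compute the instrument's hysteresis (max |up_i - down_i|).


|170.26 - 170.811| = 0.5510
|40.4 - 40.96| = 0.5600
|100.57 - 100.354| = 0.2160
|181.58 - 181.763| = 0.1830
|13.63 - 13.077| = 0.5530
|92.39 - 92.626| = 0.2360
|40.18 - 41.229| = 1.0490
|25.4 - 24.725| = 0.6750
hysteresis = max(diffs) = 1.0490

1.0490


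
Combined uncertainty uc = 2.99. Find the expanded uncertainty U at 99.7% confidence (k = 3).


U = k * uc
U = 3 * 2.99
U = 8.9700

8.9700


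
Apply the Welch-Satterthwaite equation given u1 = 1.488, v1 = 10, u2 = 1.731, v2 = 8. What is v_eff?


uc = sqrt(u1^2 + u2^2) = sqrt(1.488^2 + 1.731^2) = 2.2826531
v_eff = uc^4 / (u1^4/v1 + u2^4/v2)
= 2.2826531^4 / (1.488^4/10 + 1.731^4/8)
= 27.149364 / 1.6125158
v_eff = 16.8366

16.8366


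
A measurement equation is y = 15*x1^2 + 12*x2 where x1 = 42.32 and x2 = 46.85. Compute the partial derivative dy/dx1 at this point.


y = 15*x1^2 + 12*x2
dy/dx1 = 2*15*x1
Evaluate at x1 = 42.32: c1 = 30 * 42.32
c1 = 1269.6000

1269.6000


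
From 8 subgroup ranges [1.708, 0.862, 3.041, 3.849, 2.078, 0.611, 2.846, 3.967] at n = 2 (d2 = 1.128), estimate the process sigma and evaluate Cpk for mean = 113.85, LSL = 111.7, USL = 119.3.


R_bar = (1.708 + 0.862 + 3.041 + 3.849 + 2.078 + 0.611 + 2.846 + 3.967) / 8 = 2.37025
sigma = R_bar / d2 = 2.37025 / 1.128 = 2.1012855
Cp = (USL - LSL)/(6*sigma) = (119.3 - 111.7)/(6*2.1012855) = 0.6028
Cpu = (119.3 - 113.85)/(3*2.1012855) = 0.8646
Cpl = (113.85 - 111.7)/(3*2.1012855) = 0.3411
Cpk = min(Cpu, Cpl) = 0.3411

0.3411


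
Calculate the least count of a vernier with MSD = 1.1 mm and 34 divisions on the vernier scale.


LC = MSD / n_div
= 1.1 / 34
= 0.0324

0.0324


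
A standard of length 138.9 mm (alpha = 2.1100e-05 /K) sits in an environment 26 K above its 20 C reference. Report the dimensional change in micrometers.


dL = L * alpha * dT
= 138.9 * 2.1100e-05 * 26
= 0.0762005 mm
dL_um = 0.0762005 * 1000 = 76.2005 um

76.2005


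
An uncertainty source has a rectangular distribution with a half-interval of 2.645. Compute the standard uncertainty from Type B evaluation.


u_B = half_width / sqrt(3)
u_B = 2.645 / 1.7320508
u_B = 1.5271

1.5271


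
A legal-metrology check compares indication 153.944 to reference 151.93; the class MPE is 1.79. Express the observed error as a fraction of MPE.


e = indication - reference = 153.944 - 151.93 = 2.0140
|e| = 2.0140
ratio = |e| / MPE = 2.0140 / 1.79
ratio = 1.1251

1.1251


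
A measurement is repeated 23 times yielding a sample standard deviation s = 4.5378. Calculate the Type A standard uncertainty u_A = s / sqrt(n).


u_A = s / sqrt(n)
u_A = 4.5378 / sqrt(23)
u_A = 4.5378 / 4.7958315
u_A = 0.9462

0.9462


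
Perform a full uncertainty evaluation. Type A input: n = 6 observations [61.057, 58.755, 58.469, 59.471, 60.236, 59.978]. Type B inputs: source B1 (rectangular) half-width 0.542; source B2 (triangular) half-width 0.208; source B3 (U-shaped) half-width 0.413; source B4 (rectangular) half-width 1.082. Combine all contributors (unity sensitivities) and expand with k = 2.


mean = (61.057 + 58.755 + 58.469 + 59.471 + 60.236 + 59.978) / 6 = 59.661
s = sqrt(sum((x - mean)^2)/(n-1)) = 0.96516631
u_A = s / sqrt(n) = 0.96516631 / sqrt(6) = 0.3940275
u_B1 = 0.542 / sqrt(3) = 0.31292385
u_B2 = 0.208 / sqrt(6) = 0.084915644
u_B3 = 0.413 / sqrt(2) = 0.2920351
u_B4 = 1.082 / sqrt(3) = 0.62469299
uc = sqrt(0.3940275^2 + 0.31292385^2 + 0.084915644^2 + 0.2920351^2 + 0.62469299^2) = 0.85785518
U = k * uc = 2 * 0.85785518
U = 1.7157

1.7157


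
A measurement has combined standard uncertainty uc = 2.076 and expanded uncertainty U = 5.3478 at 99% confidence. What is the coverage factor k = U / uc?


k = U / uc
k = 5.3478 / 2.076
k = 2.576

2.576


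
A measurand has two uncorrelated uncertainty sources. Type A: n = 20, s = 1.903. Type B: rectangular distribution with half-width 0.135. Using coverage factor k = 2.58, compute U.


u_A = s / sqrt(n) = 1.903 / sqrt(20) = 0.42552374
u_B = half_width / sqrt(3) = 0.135 / sqrt(3) = 0.077942286
uc = sqrt(u_A^2 + u_B^2) = sqrt(0.42552374^2 + 0.077942286^2) = 0.43260311
U = k * uc = 2.58 * 0.43260311
U = 1.1161

1.1161


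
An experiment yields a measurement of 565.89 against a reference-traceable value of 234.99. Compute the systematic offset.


Systematic error = measured - true
= 565.89 - 234.99
= 330.9000

330.9000


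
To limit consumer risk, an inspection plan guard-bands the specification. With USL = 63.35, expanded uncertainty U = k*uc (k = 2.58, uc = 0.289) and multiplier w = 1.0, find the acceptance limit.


U = k * uc = 2.58 * 0.289 = 0.74562
guard band g = w * U = 1.0 * 0.74562 = 0.74562
AL = USL - g = 63.35 - 0.74562
AL = 62.6044

62.6044


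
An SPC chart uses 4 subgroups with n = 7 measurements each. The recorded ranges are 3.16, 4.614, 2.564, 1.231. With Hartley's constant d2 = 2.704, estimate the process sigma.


R_bar = (3.16 + 4.614 + 2.564 + 1.231) / 4
R_bar = 11.569 / 4 = 2.89225
sigma_hat = R_bar / d2 = 2.89225 / 2.704 = 1.0696

1.0696


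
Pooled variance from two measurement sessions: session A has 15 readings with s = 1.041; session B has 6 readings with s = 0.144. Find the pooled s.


s_p = sqrt(((n1-1)*s1^2 + (n2-1)*s2^2) / (n1+n2-2))
numerator = (15-1)*1.041^2 + (6-1)*0.144^2 = 15.171534 + 0.10368 = 15.275214
denominator = 15 + 6 - 2 = 19
s_p^2 = 15.275214 / 19 = 0.80395863
s_p = sqrt(0.80395863) = 0.8966

0.8966


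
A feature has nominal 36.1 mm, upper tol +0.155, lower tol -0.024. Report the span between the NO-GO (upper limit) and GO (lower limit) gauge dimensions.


GO = nominal - lower_tol (smallest hole = maximum material condition)
GO = 36.1 - 0.024 = 36.076
NO-GO = nominal + upper_tol (largest hole = least material condition)
NO-GO = 36.1 + 0.155 = 36.255
spread = NO-GO - GO = 36.255 - 36.076 = 0.1790

0.1790


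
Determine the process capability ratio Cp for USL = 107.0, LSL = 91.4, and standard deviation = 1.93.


Cp = (USL - LSL) / (6 * sigma)
= (107.0 - 91.4) / (6 * 1.93)
= 15.6000 / 11.5800
= 1.3472

1.3472


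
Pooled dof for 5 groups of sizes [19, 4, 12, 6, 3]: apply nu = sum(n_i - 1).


nu = sum_i (n_i - 1)
nu = ((19 - 1) + (4 - 1) + (12 - 1) + (6 - 1) + (3 - 1))
nu = 18 + 3 + 11 + 5 + 2
nu = 39

39


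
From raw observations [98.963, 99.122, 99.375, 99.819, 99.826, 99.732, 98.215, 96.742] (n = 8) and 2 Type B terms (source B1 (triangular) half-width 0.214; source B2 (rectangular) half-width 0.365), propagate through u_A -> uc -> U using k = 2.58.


mean = (98.963 + 99.122 + 99.375 + 99.819 + 99.826 + 99.732 + 98.215 + 96.742) / 8 = 98.97425
s = sqrt(sum((x - mean)^2)/(n-1)) = 1.0525631
u_A = s / sqrt(n) = 1.0525631 / sqrt(8) = 0.37213725
u_B1 = 0.214 / sqrt(6) = 0.087365134
u_B2 = 0.365 / sqrt(3) = 0.21073285
uc = sqrt(0.37213725^2 + 0.087365134^2 + 0.21073285^2) = 0.43649414
U = k * uc = 2.58 * 0.43649414
U = 1.1262

1.1262


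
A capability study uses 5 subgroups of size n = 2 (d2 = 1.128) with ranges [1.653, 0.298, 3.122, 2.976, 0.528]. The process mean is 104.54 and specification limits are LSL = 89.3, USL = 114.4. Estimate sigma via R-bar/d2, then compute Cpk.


R_bar = (1.653 + 0.298 + 3.122 + 2.976 + 0.528) / 5 = 1.7154
sigma = R_bar / d2 = 1.7154 / 1.128 = 1.5207447
Cp = (USL - LSL)/(6*sigma) = (114.4 - 89.3)/(6*1.5207447) = 2.7508
Cpu = (114.4 - 104.54)/(3*1.5207447) = 2.1612
Cpl = (104.54 - 89.3)/(3*1.5207447) = 3.3405
Cpk = min(Cpu, Cpl) = 2.1612

2.1612


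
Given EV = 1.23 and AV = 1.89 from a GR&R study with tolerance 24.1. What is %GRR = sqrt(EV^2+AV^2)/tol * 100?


GRR = sqrt(EV^2 + AV^2) = sqrt(1.23^2 + 1.89^2) = 2.2549945
%GRR = GRR / tol * 100 = 2.2549945 / 24.1 * 100
%GRR = 9.3568

9.3568


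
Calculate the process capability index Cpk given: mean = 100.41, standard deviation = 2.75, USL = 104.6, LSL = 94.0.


Cpu = (USL - mean) / (3*sigma) = (104.6 - 100.41) / (3*2.75) = 0.5079
Cpl = (mean - LSL) / (3*sigma) = (100.41 - 94.0) / (3*2.75) = 0.7770
Cpk = min(Cpu, Cpl) = 0.5079

0.5079


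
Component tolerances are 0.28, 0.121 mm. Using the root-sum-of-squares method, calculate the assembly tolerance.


RSS = sqrt(0.28^2 + 0.121^2)
= sqrt(0.093041)
= 0.3050

0.3050


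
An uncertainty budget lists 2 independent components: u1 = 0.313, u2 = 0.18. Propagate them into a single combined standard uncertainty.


uc = sqrt(0.313^2 + 0.18^2)
uc = sqrt(0.130369)
uc = 0.3611

0.3611


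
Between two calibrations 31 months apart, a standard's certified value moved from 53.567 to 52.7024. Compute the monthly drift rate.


rate = (v2 - v1) / months
= (52.7024 - 53.567) / 31
= -0.8646 / 31
= -0.0279

-0.0279


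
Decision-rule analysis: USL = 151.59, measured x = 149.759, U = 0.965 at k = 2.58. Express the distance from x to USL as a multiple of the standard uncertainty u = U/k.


u = U / k = 0.965 / 2.58 = 0.37403101
margin = |USL - x| = |151.59 - 149.759| = 1.831
z = margin / u = 1.831 / 0.37403101
z = 4.8953

4.8953


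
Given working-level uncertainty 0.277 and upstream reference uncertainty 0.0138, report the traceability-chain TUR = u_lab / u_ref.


TUR = u_lab / u_ref
= 0.277 / 0.0138
= 20.0725

20.0725


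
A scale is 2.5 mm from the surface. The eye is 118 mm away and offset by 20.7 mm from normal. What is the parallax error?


error = h * offset / d
= 2.5 * 20.7 / 118
= 0.4386

0.4386


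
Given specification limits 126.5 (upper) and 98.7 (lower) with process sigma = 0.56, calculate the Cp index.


Cp = (USL - LSL) / (6 * sigma)
= (126.5 - 98.7) / (6 * 0.56)
= 27.8000 / 3.3600
= 8.2738

8.2738


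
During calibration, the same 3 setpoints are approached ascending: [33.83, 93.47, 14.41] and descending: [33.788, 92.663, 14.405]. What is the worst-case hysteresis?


|33.83 - 33.788| = 0.0420
|93.47 - 92.663| = 0.8070
|14.41 - 14.405| = 0.0050
hysteresis = max(diffs) = 0.8070

0.8070


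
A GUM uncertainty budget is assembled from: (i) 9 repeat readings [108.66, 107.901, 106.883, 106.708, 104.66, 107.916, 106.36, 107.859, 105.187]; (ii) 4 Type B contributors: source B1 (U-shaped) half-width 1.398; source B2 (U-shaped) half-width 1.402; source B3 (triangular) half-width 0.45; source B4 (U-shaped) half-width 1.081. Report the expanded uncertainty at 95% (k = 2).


mean = (108.66 + 107.901 + 106.883 + 106.708 + 104.66 + 107.916 + 106.36 + 107.859 + 105.187) / 9 = 106.9037778
s = sqrt(sum((x - mean)^2)/(n-1)) = 1.3384754
u_A = s / sqrt(n) = 1.3384754 / sqrt(9) = 0.44615847
u_B1 = 1.398 / sqrt(2) = 0.98853528
u_B2 = 1.402 / sqrt(2) = 0.99136371
u_B3 = 0.45 / sqrt(6) = 0.18371173
u_B4 = 1.081 / sqrt(2) = 0.76438243
uc = sqrt(0.44615847^2 + 0.98853528^2 + 0.99136371^2 + 0.18371173^2 + 0.76438243^2) = 1.6664609
U = k * uc = 2 * 1.6664609
U = 3.3329

3.3329


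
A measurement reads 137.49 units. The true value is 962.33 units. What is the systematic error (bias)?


Systematic error = measured - true
= 137.49 - 962.33
= -824.8400

-824.8400


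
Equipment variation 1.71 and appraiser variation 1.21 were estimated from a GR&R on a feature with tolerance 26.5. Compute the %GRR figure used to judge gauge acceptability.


GRR = sqrt(EV^2 + AV^2) = sqrt(1.71^2 + 1.21^2) = 2.0948031
%GRR = GRR / tol * 100 = 2.0948031 / 26.5 * 100
%GRR = 7.9049

7.9049


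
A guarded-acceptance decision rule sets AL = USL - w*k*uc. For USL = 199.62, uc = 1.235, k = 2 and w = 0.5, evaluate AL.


U = k * uc = 2 * 1.235 = 2.47
guard band g = w * U = 0.5 * 2.47 = 1.235
AL = USL - g = 199.62 - 1.235
AL = 198.3850

198.3850


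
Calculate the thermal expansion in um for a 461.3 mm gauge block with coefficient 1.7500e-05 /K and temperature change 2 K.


dL = L * alpha * dT
= 461.3 * 1.7500e-05 * 2
= 0.0161455 mm
dL_um = 0.0161455 * 1000 = 16.1455 um

16.1455


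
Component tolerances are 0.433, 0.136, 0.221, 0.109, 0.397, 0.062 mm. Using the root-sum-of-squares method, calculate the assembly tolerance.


RSS = sqrt(0.433^2 + 0.136^2 + 0.221^2 + 0.109^2 + 0.397^2 + 0.062^2)
= sqrt(0.42816)
= 0.6543

0.6543


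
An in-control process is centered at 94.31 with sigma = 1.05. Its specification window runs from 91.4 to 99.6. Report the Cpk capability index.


Cpu = (USL - mean) / (3*sigma) = (99.6 - 94.31) / (3*1.05) = 1.6794
Cpl = (mean - LSL) / (3*sigma) = (94.31 - 91.4) / (3*1.05) = 0.9238
Cpk = min(Cpu, Cpl) = 0.9238

0.9238


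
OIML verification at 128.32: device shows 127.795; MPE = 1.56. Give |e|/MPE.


e = indication - reference = 127.795 - 128.32 = -0.5250
|e| = 0.5250
ratio = |e| / MPE = 0.5250 / 1.56
ratio = 0.3365

0.3365


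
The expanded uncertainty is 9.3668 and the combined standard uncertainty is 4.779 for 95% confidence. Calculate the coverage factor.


k = U / uc
k = 9.3668 / 4.779
k = 1.96

1.96


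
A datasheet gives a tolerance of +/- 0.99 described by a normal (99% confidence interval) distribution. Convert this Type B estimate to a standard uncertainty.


u_B = half_width / 2.576
u_B = 0.99 / 2.576
u_B = 0.3843

0.3843


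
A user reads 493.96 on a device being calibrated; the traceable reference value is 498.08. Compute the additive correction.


Correction = standard - reading
= 498.08 - 493.96
= 4.1200

4.1200


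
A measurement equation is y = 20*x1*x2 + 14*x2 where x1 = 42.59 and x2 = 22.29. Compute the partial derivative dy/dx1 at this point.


y = 20*x1*x2 + 14*x2
dy/dx1 = 20*x2
Evaluate at x2 = 22.29: c1 = 20 * 22.29
c1 = 445.8000

445.8000


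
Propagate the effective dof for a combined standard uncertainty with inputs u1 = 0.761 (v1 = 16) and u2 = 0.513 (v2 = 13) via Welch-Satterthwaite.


uc = sqrt(u1^2 + u2^2) = sqrt(0.761^2 + 0.513^2) = 0.91776359
v_eff = uc^4 / (u1^4/v1 + u2^4/v2)
= 0.91776359^4 / (0.761^4/16 + 0.513^4/13)
= 0.70945246 / 0.026288853
v_eff = 26.9868

26.9868


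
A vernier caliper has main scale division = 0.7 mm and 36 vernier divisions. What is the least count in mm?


LC = MSD / n_div
= 0.7 / 36
= 0.0194

0.0194


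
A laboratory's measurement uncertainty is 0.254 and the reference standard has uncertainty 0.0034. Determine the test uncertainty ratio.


TUR = u_lab / u_ref
= 0.254 / 0.0034
= 74.7059

74.7059


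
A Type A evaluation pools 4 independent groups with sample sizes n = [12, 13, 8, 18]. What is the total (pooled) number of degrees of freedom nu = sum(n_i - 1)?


nu = sum_i (n_i - 1)
nu = ((12 - 1) + (13 - 1) + (8 - 1) + (18 - 1))
nu = 11 + 12 + 7 + 17
nu = 47

47


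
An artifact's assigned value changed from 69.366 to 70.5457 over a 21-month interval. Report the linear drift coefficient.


rate = (v2 - v1) / months
= (70.5457 - 69.366) / 21
= 1.1797 / 21
= 0.0562

0.0562


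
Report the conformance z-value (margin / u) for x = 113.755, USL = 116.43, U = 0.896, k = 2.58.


u = U / k = 0.896 / 2.58 = 0.34728682
margin = |USL - x| = |116.43 - 113.755| = 2.675
z = margin / u = 2.675 / 0.34728682
z = 7.7026

7.7026


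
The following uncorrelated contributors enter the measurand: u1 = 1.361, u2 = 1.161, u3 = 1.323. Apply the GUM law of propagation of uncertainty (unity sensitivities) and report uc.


uc = sqrt(1.361^2 + 1.161^2 + 1.323^2)
uc = sqrt(4.950571)
uc = 2.2250

2.2250


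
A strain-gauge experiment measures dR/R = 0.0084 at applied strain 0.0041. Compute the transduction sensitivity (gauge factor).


GF = (dR/R) / epsilon
= 0.0084 / 0.0041
= 2.0488

2.0488


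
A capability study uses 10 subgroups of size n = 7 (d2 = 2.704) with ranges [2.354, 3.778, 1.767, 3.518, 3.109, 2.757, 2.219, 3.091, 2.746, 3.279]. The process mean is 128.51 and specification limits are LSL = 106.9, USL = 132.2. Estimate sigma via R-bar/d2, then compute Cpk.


R_bar = (2.354 + 3.778 + 1.767 + 3.518 + 3.109 + 2.757 + 2.219 + 3.091 + 2.746 + 3.279) / 10 = 2.8618
sigma = R_bar / d2 = 2.8618 / 2.704 = 1.058358
Cp = (USL - LSL)/(6*sigma) = (132.2 - 106.9)/(6*1.058358) = 3.9842
Cpu = (132.2 - 128.51)/(3*1.058358) = 1.1622
Cpl = (128.51 - 106.9)/(3*1.058358) = 6.8061
Cpk = min(Cpu, Cpl) = 1.1622

1.1622


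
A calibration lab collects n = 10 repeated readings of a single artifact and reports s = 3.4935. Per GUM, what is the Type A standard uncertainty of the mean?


u_A = s / sqrt(n)
u_A = 3.4935 / sqrt(10)
u_A = 3.4935 / 3.1622777
u_A = 1.1047

1.1047


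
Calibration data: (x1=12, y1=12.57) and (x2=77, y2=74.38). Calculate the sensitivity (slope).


slope = (y2 - y1) / (x2 - x1)
= (74.38 - 12.57) / (77 - 12)
= 61.8100 / 65
= 0.9509

0.9509


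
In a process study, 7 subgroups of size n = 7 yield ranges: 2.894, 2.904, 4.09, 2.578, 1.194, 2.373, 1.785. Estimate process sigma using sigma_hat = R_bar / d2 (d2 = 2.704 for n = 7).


R_bar = (2.894 + 2.904 + 4.09 + 2.578 + 1.194 + 2.373 + 1.785) / 7
R_bar = 17.818 / 7 = 2.5454286
sigma_hat = R_bar / d2 = 2.5454286 / 2.704 = 0.9414

0.9414


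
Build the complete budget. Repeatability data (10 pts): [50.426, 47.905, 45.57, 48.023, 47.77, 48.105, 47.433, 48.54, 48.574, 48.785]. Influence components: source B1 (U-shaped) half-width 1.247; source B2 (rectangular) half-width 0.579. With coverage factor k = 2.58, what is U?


mean = (50.426 + 47.905 + 45.57 + 48.023 + 47.77 + 48.105 + 47.433 + 48.54 + 48.574 + 48.785) / 10 = 48.1131
s = sqrt(sum((x - mean)^2)/(n-1)) = 1.2153979
u_A = s / sqrt(n) = 1.2153979 / sqrt(10) = 0.38434256
u_B1 = 1.247 / sqrt(2) = 0.88176216
u_B2 = 0.579 / sqrt(3) = 0.33428581
uc = sqrt(0.38434256^2 + 0.88176216^2 + 0.33428581^2) = 1.0183176
U = k * uc = 2.58 * 1.0183176
U = 2.6273

2.6273
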